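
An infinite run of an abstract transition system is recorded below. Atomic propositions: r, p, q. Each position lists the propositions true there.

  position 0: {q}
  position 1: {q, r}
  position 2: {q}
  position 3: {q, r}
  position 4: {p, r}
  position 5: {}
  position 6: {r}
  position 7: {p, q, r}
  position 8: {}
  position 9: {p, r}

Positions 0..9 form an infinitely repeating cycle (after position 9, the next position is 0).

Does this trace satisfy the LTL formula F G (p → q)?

Violated

G (p → q) is false at every position 0..9, so it never becomes true and F G (p → q) fails.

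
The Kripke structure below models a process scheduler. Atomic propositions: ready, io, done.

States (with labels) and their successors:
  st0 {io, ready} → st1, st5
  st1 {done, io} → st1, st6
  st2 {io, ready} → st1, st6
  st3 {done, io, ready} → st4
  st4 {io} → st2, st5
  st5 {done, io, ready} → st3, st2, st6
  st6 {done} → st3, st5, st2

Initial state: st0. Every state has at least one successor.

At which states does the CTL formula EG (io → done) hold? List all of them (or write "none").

{st1, st5, st6}

States satisfying io → done: {st1, st3, st5, st6}.
States satisfying EG (io → done): {st1, st5, st6}.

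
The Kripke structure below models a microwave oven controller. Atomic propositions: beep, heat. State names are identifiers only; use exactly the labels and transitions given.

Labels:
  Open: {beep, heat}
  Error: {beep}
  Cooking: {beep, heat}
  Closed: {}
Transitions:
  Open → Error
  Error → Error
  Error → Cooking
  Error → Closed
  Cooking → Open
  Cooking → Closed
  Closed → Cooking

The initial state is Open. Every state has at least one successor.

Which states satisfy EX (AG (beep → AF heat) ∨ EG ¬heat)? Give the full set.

States satisfying AG (beep → AF heat) ∨ EG ¬heat: {Error}.
States satisfying EX (AG (beep → AF heat) ∨ EG ¬heat): {Open, Error}.

{Open, Error}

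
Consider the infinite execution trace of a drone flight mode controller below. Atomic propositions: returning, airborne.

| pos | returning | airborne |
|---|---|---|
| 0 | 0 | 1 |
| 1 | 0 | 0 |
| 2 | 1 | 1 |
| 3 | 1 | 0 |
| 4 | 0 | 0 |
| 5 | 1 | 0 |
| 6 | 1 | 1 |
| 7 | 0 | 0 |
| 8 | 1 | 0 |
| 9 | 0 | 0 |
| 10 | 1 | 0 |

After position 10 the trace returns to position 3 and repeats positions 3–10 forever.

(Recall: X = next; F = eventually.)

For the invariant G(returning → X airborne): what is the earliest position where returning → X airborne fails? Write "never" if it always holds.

2

Check returning → X airborne at each position in order: 0 ✓, 1 ✓.
At position 2 the labels are {airborne, returning} and the next position 3 has {returning}, so returning → X airborne is false there. This is the first violation.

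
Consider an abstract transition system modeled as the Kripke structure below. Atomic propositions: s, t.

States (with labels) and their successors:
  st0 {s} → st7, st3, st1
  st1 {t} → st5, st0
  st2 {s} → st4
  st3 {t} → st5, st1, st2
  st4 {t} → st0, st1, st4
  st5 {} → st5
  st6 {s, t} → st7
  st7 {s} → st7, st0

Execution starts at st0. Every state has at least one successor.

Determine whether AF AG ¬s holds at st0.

No

States satisfying AG ¬s: {st5}.
States satisfying AF AG ¬s: {st5}.
There is a path from st0 along which AG ¬s never holds.
st0 ∉ Sat(AF AG ¬s).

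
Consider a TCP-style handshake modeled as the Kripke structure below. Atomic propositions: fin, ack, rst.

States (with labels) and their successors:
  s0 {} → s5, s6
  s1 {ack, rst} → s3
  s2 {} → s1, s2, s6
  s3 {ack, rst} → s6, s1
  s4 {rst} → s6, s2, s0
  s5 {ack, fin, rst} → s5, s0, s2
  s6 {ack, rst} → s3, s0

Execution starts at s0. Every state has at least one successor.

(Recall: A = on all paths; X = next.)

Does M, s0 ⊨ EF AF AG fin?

States satisfying AF AG fin: ∅.
States satisfying EF AF AG fin: ∅.
No suitable path/successor from s0 witnesses the formula.
s0 ∉ Sat(EF AF AG fin).

Does not hold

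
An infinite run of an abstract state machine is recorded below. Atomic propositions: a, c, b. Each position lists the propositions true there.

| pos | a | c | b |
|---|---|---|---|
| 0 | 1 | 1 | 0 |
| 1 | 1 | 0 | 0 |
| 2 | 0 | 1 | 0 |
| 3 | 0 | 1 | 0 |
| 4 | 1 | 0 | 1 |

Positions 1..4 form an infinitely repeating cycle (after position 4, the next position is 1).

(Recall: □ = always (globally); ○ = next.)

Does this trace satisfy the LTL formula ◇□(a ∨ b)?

Violated

□(a ∨ b) is false at every position 0..4, so it never becomes true and ◇□(a ∨ b) fails.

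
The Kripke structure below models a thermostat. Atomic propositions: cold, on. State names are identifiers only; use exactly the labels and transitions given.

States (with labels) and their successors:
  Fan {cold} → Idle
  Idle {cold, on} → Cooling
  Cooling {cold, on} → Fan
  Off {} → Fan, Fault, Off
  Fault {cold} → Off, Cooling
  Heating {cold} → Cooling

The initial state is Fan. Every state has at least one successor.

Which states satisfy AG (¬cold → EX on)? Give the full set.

States satisfying ¬cold → EX on: {Fan, Idle, Cooling, Fault, Heating}.
States satisfying AG (¬cold → EX on): {Fan, Idle, Cooling, Heating}.

{Fan, Idle, Cooling, Heating}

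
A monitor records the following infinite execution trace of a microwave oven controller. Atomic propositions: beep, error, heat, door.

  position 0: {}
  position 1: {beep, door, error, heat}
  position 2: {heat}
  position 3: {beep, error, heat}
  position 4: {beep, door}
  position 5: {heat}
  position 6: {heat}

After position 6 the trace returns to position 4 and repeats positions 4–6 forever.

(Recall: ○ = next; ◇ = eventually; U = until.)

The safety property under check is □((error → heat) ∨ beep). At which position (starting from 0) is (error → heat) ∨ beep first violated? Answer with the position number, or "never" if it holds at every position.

never

(error → heat) ∨ beep holds at every position 0..6, and those are all the positions the trace ever visits, so the invariant □((error → heat) ∨ beep) is never violated.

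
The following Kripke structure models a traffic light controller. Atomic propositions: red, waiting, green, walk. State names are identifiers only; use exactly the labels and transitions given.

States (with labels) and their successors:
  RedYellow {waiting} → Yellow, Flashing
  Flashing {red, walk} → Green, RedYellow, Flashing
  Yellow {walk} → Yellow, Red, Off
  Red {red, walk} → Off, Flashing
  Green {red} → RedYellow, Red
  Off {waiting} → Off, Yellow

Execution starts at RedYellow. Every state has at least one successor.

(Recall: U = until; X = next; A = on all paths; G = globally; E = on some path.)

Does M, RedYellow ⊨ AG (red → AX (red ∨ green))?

Does not hold

States satisfying red → AX (red ∨ green): {RedYellow, Yellow, Off}.
States satisfying AG (red → AX (red ∨ green)): ∅.
Flashing is reachable from RedYellow and violates red → AX (red ∨ green), so AG fails at RedYellow.
RedYellow ∉ Sat(AG (red → AX (red ∨ green))).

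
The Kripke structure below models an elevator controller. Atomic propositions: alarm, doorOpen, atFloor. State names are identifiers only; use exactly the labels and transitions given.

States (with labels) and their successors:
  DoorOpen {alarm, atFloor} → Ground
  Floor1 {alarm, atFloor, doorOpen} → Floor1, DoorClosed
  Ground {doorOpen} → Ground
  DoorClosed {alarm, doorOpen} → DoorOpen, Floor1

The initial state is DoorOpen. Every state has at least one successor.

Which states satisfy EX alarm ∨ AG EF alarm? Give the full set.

{Floor1, DoorClosed}

States satisfying alarm: {DoorOpen, Floor1, DoorClosed}.
States satisfying EX alarm: {Floor1, DoorClosed}.
States satisfying EF alarm: {DoorOpen, Floor1, DoorClosed}.
States satisfying AG EF alarm: ∅.
States satisfying EX alarm ∨ AG EF alarm: {Floor1, DoorClosed}.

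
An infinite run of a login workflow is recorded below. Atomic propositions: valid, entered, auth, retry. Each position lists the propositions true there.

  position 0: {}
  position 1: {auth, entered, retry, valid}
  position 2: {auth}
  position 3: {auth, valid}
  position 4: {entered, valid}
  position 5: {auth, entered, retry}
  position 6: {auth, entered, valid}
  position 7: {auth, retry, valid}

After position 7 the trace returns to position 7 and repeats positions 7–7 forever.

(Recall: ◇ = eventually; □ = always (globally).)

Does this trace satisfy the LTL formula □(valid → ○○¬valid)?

Violated

valid → ○○¬valid must hold at every position from 0 onward. It fails at position 1, so □(valid → ○○¬valid) is false.
Positions where valid holds: 1, 3, 4, 6, 7.
Check ○○¬valid at each: 1→fails, 3→ok, 4→fails, 6→fails, 7→fails.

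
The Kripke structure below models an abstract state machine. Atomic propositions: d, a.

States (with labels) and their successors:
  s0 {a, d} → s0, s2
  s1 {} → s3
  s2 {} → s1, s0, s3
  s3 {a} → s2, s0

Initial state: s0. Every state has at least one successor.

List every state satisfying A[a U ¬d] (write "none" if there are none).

States satisfying a: {s0, s3}.
States satisfying ¬d: {s1, s2, s3}.
States satisfying A[a U ¬d]: {s1, s2, s3}.

{s1, s2, s3}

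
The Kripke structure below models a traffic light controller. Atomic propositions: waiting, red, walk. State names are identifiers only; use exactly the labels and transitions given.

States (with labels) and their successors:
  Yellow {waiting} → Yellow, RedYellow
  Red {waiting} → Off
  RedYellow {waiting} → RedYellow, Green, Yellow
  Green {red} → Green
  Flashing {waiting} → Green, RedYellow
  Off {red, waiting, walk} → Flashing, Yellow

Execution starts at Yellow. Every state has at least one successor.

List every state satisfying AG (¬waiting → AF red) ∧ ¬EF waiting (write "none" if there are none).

{Green}

States satisfying ¬waiting → AF red: {Yellow, Red, RedYellow, Green, Flashing, Off}.
States satisfying AG (¬waiting → AF red): {Yellow, Red, RedYellow, Green, Flashing, Off}.
States satisfying waiting: {Yellow, Red, RedYellow, Flashing, Off}.
States satisfying EF waiting: {Yellow, Red, RedYellow, Flashing, Off}.
States satisfying ¬EF waiting: {Green}.
States satisfying AG (¬waiting → AF red) ∧ ¬EF waiting: {Green}.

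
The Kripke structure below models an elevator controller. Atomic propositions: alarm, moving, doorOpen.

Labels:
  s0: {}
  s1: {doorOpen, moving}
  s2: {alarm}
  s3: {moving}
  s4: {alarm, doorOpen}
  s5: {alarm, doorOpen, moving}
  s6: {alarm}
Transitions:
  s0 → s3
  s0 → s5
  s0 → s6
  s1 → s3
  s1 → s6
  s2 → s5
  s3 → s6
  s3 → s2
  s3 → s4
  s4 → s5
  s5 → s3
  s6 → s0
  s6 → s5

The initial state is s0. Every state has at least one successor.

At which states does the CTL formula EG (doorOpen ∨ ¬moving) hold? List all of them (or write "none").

{s0, s1, s6}

States satisfying doorOpen ∨ ¬moving: {s0, s1, s2, s4, s5, s6}.
States satisfying EG (doorOpen ∨ ¬moving): {s0, s1, s6}.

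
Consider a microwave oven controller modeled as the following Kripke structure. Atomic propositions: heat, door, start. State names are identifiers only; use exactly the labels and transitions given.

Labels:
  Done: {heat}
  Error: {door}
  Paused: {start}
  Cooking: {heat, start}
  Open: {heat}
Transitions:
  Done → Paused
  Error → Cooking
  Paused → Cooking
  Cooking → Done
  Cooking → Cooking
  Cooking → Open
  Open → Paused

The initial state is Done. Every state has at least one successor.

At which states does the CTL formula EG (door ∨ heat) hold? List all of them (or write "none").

States satisfying door ∨ heat: {Done, Error, Cooking, Open}.
States satisfying EG (door ∨ heat): {Error, Cooking}.

{Error, Cooking}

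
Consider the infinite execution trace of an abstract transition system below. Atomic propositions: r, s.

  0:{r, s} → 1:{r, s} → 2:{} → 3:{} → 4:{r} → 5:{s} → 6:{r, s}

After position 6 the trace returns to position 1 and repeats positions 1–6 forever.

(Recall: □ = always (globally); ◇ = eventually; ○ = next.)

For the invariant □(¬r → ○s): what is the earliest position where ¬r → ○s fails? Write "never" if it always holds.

2

Check ¬r → ○s at each position in order: 0 ✓, 1 ✓.
At position 2 the labels are {} and the next position 3 has {}, so ¬r → ○s is false there. This is the first violation.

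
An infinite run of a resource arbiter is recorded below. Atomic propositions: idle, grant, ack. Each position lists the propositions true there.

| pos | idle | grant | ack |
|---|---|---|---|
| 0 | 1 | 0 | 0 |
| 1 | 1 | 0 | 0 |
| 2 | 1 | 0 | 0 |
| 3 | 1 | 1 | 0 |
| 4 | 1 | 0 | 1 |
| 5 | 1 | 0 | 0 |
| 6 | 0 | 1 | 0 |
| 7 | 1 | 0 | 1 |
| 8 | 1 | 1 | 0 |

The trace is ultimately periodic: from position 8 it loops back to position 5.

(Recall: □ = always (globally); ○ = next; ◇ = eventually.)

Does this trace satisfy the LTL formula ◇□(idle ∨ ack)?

No

□(idle ∨ ack) is false at every position 0..8, so it never becomes true and ◇□(idle ∨ ack) fails.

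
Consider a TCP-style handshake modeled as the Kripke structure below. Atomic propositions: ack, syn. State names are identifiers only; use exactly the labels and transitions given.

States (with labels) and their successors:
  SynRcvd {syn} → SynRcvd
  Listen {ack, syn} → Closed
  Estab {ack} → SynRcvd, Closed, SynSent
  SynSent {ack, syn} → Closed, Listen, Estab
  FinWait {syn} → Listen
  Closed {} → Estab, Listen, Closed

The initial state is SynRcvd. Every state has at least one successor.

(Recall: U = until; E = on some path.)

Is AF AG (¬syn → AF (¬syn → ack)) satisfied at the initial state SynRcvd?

States satisfying AG (¬syn → AF (¬syn → ack)): {SynRcvd}.
States satisfying AF AG (¬syn → AF (¬syn → ack)): {SynRcvd}.
SynRcvd ∈ Sat(AF AG (¬syn → AF (¬syn → ack))).

Holds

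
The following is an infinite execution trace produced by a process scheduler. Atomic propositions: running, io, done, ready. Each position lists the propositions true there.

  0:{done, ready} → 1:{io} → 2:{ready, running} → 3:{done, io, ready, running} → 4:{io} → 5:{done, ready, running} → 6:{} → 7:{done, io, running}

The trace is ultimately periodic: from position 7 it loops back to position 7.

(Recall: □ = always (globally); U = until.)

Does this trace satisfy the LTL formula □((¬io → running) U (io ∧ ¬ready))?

(¬io → running) U (io ∧ ¬ready) must hold at every position from 0 onward. It fails at position 0, so □((¬io → running) U (io ∧ ¬ready)) is false.

Violated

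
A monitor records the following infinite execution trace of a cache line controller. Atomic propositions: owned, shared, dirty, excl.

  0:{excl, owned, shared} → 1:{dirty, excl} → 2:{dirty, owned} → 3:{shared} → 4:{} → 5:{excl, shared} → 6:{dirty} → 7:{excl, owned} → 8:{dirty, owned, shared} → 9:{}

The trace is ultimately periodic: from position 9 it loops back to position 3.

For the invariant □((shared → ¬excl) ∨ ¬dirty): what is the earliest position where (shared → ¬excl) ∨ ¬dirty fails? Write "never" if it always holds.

never

(shared → ¬excl) ∨ ¬dirty holds at every position 0..9, and those are all the positions the trace ever visits, so the invariant □((shared → ¬excl) ∨ ¬dirty) is never violated.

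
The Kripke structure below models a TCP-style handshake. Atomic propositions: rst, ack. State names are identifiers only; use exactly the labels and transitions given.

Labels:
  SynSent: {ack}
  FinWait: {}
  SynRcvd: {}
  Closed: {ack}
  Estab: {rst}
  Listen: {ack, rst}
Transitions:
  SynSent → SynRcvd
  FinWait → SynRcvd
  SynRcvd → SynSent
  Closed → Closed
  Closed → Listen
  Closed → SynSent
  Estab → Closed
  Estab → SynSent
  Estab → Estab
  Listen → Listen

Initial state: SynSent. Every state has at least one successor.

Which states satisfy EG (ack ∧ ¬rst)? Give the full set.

States satisfying ack ∧ ¬rst: {SynSent, Closed}.
States satisfying EG (ack ∧ ¬rst): {Closed}.

{Closed}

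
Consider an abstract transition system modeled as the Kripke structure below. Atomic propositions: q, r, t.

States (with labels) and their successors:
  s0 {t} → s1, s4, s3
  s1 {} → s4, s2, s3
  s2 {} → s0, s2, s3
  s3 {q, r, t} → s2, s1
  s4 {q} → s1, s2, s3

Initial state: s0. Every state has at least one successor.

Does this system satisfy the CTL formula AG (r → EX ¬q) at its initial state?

States satisfying r → EX ¬q: {s0, s1, s2, s3, s4}.
States satisfying AG (r → EX ¬q): {s0, s1, s2, s3, s4}.
Every state reachable from s0 satisfies r → EX ¬q.
s0 ∈ Sat(AG (r → EX ¬q)).

Holds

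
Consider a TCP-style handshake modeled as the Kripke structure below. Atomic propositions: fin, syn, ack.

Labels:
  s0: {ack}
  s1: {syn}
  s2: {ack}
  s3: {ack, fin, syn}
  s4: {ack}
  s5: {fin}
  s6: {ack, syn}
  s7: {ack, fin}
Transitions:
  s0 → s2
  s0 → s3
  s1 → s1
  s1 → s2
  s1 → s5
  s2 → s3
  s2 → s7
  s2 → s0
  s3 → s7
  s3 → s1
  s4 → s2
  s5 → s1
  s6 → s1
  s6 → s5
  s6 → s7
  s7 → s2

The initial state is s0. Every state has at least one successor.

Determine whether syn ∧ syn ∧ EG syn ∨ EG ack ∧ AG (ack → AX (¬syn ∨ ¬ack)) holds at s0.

States satisfying syn ∧ syn: {s1, s3, s6}.
States satisfying syn: {s1, s3, s6}.
States satisfying EG syn: {s1, s3, s6}.
States satisfying syn ∧ syn ∧ EG syn: {s1, s3, s6}.
States satisfying ack: {s0, s2, s3, s4, s6, s7}.
States satisfying EG ack: {s0, s2, s3, s4, s6, s7}.
States satisfying ack → AX (¬syn ∨ ¬ack): {s1, s3, s4, s5, s6, s7}.
States satisfying AG (ack → AX (¬syn ∨ ¬ack)): ∅.
States satisfying EG ack ∧ AG (ack → AX (¬syn ∨ ¬ack)): ∅.
States satisfying syn ∧ syn ∧ EG syn ∨ EG ack ∧ AG (ack → AX (¬syn ∨ ¬ack)): {s1, s3, s6}.
s0 ∉ Sat(syn ∧ syn ∧ EG syn ∨ EG ack ∧ AG (ack → AX (¬syn ∨ ¬ack))).

Violated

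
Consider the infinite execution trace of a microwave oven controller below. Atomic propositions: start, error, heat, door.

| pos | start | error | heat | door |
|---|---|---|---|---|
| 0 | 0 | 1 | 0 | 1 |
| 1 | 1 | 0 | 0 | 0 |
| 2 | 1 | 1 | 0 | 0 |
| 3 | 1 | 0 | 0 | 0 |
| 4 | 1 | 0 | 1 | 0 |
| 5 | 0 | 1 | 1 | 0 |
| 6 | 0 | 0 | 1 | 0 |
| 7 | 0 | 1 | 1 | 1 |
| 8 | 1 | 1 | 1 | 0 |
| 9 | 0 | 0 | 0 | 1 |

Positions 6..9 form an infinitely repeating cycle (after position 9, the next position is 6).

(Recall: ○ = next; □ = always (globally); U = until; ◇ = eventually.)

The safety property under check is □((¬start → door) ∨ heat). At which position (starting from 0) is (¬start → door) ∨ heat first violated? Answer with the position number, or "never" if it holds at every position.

never

(¬start → door) ∨ heat holds at every position 0..9, and those are all the positions the trace ever visits, so the invariant □((¬start → door) ∨ heat) is never violated.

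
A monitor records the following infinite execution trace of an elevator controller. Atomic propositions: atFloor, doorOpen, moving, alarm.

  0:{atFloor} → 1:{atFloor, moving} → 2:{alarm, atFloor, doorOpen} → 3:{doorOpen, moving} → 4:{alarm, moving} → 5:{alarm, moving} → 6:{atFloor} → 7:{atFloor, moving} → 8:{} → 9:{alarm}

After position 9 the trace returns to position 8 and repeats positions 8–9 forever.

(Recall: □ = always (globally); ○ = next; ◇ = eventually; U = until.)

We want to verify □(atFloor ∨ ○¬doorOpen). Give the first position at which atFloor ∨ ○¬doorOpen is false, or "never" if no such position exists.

never

atFloor ∨ ○¬doorOpen holds at every position 0..9, and those are all the positions the trace ever visits, so the invariant □(atFloor ∨ ○¬doorOpen) is never violated.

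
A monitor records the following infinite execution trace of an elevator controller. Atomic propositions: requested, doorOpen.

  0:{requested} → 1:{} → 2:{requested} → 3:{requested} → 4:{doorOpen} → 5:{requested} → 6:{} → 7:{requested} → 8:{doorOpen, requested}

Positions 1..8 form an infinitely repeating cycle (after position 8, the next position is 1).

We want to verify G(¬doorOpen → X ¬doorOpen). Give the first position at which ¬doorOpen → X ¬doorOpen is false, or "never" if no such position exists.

3

Check ¬doorOpen → X ¬doorOpen at each position in order: 0 ✓, 1 ✓, 2 ✓.
At position 3 the labels are {requested} and the next position 4 has {doorOpen}, so ¬doorOpen → X ¬doorOpen is false there. This is the first violation.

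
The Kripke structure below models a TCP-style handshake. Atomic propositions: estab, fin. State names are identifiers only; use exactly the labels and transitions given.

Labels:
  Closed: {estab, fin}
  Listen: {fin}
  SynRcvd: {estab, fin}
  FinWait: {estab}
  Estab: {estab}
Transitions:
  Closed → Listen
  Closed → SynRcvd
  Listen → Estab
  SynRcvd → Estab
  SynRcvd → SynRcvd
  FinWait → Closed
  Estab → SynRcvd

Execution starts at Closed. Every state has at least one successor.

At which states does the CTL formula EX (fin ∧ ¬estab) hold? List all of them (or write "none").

States satisfying fin ∧ ¬estab: {Listen}.
States satisfying EX (fin ∧ ¬estab): {Closed}.

{Closed}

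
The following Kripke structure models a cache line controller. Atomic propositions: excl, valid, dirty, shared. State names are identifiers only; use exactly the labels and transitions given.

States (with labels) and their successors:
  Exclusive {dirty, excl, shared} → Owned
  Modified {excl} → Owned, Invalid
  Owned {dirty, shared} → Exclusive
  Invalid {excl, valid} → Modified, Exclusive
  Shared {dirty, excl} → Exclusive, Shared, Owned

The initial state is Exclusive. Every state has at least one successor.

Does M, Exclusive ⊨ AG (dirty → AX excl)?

No

States satisfying dirty → AX excl: {Modified, Owned, Invalid}.
States satisfying AG (dirty → AX excl): ∅.
Exclusive is reachable from Exclusive and violates dirty → AX excl, so AG fails at Exclusive.
Exclusive ∉ Sat(AG (dirty → AX excl)).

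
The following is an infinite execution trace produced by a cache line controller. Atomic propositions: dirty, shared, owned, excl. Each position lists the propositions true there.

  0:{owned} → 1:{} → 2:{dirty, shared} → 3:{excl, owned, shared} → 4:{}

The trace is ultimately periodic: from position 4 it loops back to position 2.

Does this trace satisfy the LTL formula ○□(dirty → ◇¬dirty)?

The position after 0 is 1; □(dirty → ◇¬dirty) is true there.

Satisfied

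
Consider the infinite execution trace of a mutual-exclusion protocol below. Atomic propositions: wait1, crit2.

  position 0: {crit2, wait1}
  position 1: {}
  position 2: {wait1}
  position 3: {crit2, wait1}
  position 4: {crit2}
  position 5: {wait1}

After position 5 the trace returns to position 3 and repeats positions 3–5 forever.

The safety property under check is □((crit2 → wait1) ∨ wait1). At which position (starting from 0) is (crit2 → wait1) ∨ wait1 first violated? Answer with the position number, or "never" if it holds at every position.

4

Check (crit2 → wait1) ∨ wait1 at each position in order: 0 ✓, 1 ✓, 2 ✓, 3 ✓.
At position 4 the labels are {crit2}, so (crit2 → wait1) ∨ wait1 is false there. This is the first violation.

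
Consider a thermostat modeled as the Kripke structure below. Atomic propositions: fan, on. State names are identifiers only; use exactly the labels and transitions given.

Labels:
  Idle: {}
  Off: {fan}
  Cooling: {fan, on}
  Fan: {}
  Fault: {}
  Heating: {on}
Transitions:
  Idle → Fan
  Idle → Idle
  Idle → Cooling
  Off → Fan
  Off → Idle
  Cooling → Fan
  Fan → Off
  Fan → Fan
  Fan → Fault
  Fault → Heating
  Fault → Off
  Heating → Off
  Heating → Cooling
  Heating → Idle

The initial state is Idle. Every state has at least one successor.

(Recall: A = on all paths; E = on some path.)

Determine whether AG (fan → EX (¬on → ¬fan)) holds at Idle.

States satisfying fan → EX (¬on → ¬fan): {Idle, Off, Cooling, Fan, Fault, Heating}.
States satisfying AG (fan → EX (¬on → ¬fan)): {Idle, Off, Cooling, Fan, Fault, Heating}.
Every state reachable from Idle satisfies fan → EX (¬on → ¬fan).
Idle ∈ Sat(AG (fan → EX (¬on → ¬fan))).

Satisfied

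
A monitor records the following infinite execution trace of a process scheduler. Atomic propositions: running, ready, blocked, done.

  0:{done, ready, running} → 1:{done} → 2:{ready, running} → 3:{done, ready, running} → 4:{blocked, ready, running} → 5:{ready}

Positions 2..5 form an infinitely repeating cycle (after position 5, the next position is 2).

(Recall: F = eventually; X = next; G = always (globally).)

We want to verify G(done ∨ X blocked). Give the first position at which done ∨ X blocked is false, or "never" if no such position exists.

2

Check done ∨ X blocked at each position in order: 0 ✓, 1 ✓.
At position 2 the labels are {ready, running} and the next position 3 has {done, ready, running}, so done ∨ X blocked is false there. This is the first violation.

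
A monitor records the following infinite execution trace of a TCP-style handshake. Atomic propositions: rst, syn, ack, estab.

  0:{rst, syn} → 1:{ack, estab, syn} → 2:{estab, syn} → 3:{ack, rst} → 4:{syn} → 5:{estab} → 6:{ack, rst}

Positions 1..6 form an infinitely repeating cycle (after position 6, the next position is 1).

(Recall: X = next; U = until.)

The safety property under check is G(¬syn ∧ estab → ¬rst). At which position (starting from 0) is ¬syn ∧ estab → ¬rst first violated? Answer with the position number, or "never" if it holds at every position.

¬syn ∧ estab → ¬rst holds at every position 0..6, and those are all the positions the trace ever visits, so the invariant G(¬syn ∧ estab → ¬rst) is never violated.

never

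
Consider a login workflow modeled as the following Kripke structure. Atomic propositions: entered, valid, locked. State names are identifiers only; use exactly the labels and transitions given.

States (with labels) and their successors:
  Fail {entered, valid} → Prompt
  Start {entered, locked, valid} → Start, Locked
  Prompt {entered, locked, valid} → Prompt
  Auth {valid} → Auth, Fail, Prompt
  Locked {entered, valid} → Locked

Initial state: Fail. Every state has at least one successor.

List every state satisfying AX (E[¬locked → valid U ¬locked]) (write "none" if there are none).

States satisfying E[¬locked → valid U ¬locked]: {Fail, Start, Auth, Locked}.
States satisfying AX (E[¬locked → valid U ¬locked]): {Start, Locked}.

{Start, Locked}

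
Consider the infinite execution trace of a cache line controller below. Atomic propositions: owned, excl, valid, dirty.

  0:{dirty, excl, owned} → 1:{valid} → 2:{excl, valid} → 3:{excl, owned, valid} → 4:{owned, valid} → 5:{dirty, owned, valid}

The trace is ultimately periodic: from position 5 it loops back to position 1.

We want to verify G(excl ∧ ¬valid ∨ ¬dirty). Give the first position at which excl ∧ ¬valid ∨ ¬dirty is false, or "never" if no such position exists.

Check excl ∧ ¬valid ∨ ¬dirty at each position in order: 0 ✓, 1 ✓, 2 ✓, 3 ✓, 4 ✓.
At position 5 the labels are {dirty, owned, valid}, so excl ∧ ¬valid ∨ ¬dirty is false there. This is the first violation.

5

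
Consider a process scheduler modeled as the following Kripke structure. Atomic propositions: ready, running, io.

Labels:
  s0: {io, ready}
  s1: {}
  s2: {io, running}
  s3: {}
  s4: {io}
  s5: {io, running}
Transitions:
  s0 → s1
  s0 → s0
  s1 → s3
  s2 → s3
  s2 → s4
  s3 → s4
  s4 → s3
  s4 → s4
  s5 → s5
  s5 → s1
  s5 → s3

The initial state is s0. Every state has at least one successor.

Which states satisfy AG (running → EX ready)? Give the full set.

States satisfying running → EX ready: {s0, s1, s3, s4}.
States satisfying AG (running → EX ready): {s0, s1, s3, s4}.

{s0, s1, s3, s4}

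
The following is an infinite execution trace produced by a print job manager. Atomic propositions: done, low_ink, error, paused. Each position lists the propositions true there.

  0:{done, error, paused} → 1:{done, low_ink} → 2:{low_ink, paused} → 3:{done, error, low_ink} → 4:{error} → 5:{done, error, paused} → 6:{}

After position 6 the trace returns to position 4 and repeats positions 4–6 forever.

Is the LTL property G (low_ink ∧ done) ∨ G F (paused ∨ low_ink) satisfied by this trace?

low_ink ∧ done must hold at every position from 0 onward. It fails at position 0, so G (low_ink ∧ done) is false.
F (paused ∨ low_ink) holds at every position 0..6, and those are all positions ever visited, so G F (paused ∨ low_ink) holds.
At position 0: G (low_ink ∧ done) is false; G F (paused ∨ low_ink) is true; so G (low_ink ∧ done) ∨ G F (paused ∨ low_ink) is true.

Satisfied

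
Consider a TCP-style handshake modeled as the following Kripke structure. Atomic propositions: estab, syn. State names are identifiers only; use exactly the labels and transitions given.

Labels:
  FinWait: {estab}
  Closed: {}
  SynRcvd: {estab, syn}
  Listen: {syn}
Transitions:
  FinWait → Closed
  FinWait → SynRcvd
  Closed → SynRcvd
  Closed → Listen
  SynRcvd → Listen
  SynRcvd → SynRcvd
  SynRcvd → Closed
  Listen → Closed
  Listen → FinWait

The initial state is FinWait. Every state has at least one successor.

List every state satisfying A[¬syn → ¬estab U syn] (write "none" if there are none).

{Closed, SynRcvd, Listen}

States satisfying ¬syn → ¬estab: {Closed, SynRcvd, Listen}.
States satisfying syn: {SynRcvd, Listen}.
States satisfying A[¬syn → ¬estab U syn]: {Closed, SynRcvd, Listen}.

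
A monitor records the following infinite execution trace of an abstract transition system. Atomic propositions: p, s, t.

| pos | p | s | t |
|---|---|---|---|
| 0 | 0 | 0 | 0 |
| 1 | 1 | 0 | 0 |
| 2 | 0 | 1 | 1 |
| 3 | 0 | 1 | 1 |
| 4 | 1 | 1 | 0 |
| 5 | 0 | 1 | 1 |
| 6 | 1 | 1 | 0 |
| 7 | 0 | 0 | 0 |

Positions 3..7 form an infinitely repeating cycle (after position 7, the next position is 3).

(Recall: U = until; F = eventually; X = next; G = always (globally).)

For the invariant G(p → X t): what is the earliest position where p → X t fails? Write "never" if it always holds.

Check p → X t at each position in order: 0 ✓, 1 ✓, 2 ✓, 3 ✓, 4 ✓, 5 ✓.
At position 6 the labels are {p, s} and the next position 7 has {}, so p → X t is false there. This is the first violation.

6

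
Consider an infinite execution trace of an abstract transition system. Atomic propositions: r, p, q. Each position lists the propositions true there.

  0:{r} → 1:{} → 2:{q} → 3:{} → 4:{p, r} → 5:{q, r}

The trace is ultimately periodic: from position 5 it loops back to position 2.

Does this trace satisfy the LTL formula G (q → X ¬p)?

Yes

q → X ¬p holds at every position 0..5, and those are all positions ever visited, so G (q → X ¬p) holds.
Positions where q holds: 2, 5.
Check X ¬p at each: 2→ok, 5→ok.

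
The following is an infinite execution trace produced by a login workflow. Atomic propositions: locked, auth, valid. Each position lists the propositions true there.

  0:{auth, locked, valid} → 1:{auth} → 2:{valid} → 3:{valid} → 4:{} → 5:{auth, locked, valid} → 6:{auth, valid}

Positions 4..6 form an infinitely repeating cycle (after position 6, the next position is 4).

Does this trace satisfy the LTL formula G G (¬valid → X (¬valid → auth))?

G (¬valid → X (¬valid → auth)) holds at every position 0..6, and those are all positions ever visited, so G G (¬valid → X (¬valid → auth)) holds.

Satisfied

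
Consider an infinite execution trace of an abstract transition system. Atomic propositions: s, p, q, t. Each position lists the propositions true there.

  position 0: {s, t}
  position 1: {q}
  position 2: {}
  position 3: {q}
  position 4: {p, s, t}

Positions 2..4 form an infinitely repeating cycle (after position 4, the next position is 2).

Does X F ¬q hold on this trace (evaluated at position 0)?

Yes

The position after 0 is 1; F ¬q is true there.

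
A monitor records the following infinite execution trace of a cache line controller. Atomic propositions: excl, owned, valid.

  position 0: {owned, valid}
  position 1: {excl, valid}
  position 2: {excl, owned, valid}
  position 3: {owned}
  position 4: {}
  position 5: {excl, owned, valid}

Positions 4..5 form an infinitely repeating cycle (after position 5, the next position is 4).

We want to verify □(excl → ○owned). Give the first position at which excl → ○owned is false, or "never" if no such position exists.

Check excl → ○owned at each position in order: 0 ✓, 1 ✓, 2 ✓, 3 ✓, 4 ✓.
At position 5 the labels are {excl, owned, valid} and the next position 4 has {}, so excl → ○owned is false there. This is the first violation.

5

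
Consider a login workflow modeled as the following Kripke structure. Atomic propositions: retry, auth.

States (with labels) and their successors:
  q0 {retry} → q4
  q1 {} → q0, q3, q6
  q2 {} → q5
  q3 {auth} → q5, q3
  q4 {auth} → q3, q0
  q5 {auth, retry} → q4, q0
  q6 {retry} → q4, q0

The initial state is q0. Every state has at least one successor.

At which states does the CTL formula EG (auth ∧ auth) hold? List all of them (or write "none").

States satisfying auth ∧ auth: {q3, q4, q5}.
States satisfying EG (auth ∧ auth): {q3, q4, q5}.

{q3, q4, q5}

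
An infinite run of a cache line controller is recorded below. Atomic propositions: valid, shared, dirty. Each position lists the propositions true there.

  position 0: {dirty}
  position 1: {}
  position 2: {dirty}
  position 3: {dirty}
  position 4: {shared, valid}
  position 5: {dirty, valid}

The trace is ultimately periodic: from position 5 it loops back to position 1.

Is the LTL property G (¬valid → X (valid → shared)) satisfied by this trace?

¬valid → X (valid → shared) holds at every position 0..5, and those are all positions ever visited, so G (¬valid → X (valid → shared)) holds.
Positions where ¬valid holds: 0, 1, 2, 3.
Check X (valid → shared) at each: 0→ok, 1→ok, 2→ok, 3→ok.

Satisfied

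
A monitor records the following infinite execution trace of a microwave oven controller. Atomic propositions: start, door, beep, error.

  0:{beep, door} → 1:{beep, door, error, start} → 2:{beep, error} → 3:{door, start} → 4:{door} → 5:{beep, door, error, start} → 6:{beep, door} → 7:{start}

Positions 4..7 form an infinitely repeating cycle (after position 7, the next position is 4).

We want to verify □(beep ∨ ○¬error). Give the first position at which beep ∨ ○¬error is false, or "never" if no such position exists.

4

Check beep ∨ ○¬error at each position in order: 0 ✓, 1 ✓, 2 ✓, 3 ✓.
At position 4 the labels are {door} and the next position 5 has {beep, door, error, start}, so beep ∨ ○¬error is false there. This is the first violation.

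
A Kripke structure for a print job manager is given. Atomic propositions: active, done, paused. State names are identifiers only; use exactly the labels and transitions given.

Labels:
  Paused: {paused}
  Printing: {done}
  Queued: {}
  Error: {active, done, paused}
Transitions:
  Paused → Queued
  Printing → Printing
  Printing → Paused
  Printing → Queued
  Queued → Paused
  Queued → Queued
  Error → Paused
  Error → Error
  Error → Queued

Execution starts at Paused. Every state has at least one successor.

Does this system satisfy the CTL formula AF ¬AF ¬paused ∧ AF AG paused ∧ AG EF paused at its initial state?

States satisfying ¬AF ¬paused: {Error}.
States satisfying AF ¬AF ¬paused: {Error}.
States satisfying AG paused: ∅.
States satisfying AF AG paused: ∅.
States satisfying AF ¬AF ¬paused ∧ AF AG paused: ∅.
States satisfying EF paused: {Paused, Printing, Queued, Error}.
States satisfying AG EF paused: {Paused, Printing, Queued, Error}.
States satisfying AF ¬AF ¬paused ∧ AF AG paused ∧ AG EF paused: ∅.
Paused ∉ Sat(AF ¬AF ¬paused ∧ AF AG paused ∧ AG EF paused).

Does not hold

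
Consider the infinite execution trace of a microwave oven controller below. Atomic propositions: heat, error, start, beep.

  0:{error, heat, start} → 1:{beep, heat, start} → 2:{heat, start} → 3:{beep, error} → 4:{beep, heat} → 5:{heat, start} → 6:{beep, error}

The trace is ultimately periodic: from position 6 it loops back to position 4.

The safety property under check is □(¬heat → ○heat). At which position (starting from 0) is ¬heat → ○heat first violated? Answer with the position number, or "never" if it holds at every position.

¬heat → ○heat holds at every position 0..6, and those are all the positions the trace ever visits, so the invariant □(¬heat → ○heat) is never violated.

never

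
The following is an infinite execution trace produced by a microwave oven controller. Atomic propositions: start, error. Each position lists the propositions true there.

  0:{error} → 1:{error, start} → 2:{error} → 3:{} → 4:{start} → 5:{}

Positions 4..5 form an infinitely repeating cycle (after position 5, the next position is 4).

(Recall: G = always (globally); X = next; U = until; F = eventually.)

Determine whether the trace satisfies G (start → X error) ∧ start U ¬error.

start → X error must hold at every position from 0 onward. It fails at position 4, so G (start → X error) is false.
Positions where start holds: 1, 4.
Check X error at each: 1→ok, 4→fails.
Walking from position 0: at position 0, ¬error has not yet held and start fails, so start U ¬error is false.
At position 0: G (start → X error) is false; start U ¬error is false; so G (start → X error) ∧ start U ¬error is false.

No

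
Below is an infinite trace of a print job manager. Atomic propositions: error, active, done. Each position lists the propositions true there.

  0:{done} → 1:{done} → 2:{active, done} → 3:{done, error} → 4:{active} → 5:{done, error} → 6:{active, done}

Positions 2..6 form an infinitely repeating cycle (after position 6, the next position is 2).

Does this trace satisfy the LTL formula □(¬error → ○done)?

Holds

¬error → ○done holds at every position 0..6, and those are all positions ever visited, so □(¬error → ○done) holds.
Positions where ¬error holds: 0, 1, 2, 4, 6.
Check ○done at each: 0→ok, 1→ok, 2→ok, 4→ok, 6→ok.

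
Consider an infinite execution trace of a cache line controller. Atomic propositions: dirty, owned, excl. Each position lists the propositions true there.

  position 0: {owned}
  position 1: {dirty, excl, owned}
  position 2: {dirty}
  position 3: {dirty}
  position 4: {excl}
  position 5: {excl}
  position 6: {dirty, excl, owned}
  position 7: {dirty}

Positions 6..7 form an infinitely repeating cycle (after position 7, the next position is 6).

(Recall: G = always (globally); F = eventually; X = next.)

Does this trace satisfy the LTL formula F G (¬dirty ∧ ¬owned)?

G (¬dirty ∧ ¬owned) is false at every position 0..7, so it never becomes true and F G (¬dirty ∧ ¬owned) fails.

No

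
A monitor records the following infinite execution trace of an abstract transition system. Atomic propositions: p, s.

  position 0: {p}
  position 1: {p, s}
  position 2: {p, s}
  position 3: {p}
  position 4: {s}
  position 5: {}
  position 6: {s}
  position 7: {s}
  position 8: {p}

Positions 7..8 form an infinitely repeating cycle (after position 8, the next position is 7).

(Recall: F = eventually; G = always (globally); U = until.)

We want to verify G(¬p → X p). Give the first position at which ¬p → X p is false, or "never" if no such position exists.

Check ¬p → X p at each position in order: 0 ✓, 1 ✓, 2 ✓, 3 ✓.
At position 4 the labels are {s} and the next position 5 has {}, so ¬p → X p is false there. This is the first violation.

4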